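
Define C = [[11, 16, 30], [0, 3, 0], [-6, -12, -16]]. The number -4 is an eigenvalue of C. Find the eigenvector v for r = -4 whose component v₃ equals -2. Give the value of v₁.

C + 4I = [[15, 16, 30], [0, 7, 0], [-6, -12, -12]].
Solving (C + 4I)v = 0 gives the eigenspace spanned by (4, 0, -2).
With v₃ = -2, v = (4, 0, -2), so v₁ = 4.

4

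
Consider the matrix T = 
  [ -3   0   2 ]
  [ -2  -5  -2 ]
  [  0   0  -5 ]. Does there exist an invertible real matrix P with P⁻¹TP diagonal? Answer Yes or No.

Characteristic polynomial: p(s) = s^3 + 13s^2 + 55s + 75 = (s + 3)(s + 5)^2.
s = -5 has algebraic multiplicity 2; rank(T + 5I) = 1, so geometric multiplicity = 2.
Every eigenvalue has geometric = algebraic multiplicity, so T is diagonalizable.

Yes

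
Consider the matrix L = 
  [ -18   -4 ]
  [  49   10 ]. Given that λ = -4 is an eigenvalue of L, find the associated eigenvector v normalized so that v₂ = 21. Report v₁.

-6

L + 4I = [[-14, -4], [49, 14]].
Solving (L + 4I)v = 0 gives the eigenspace spanned by (-6, 21).
With v₂ = 21, v = (-6, 21), so v₁ = -6.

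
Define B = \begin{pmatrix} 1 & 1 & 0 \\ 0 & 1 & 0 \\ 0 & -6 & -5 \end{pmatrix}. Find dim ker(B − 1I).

B − 1I = [[0, 1, 0], [0, 0, 0], [0, -6, -6]].
This matrix has rank 2, so its null space has dimension 3 − 2 = 1.

1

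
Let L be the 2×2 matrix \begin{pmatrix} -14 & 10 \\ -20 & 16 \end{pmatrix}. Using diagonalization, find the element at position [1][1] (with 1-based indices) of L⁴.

Characteristic polynomial: s^2 - 2s - 24 = (s - 6)(s + 4), so the eigenvalues are -4, 6.
s=-4: eigenvector (1, 1).
s=6: eigenvector (1, 2).
P = [[1, 1], [1, 2]], D = diag(-4, 6), P⁻¹ = [[2, -1], [-1, 1]].
L⁴ = P·diag(256, 1296)·P⁻¹ = [[-784, 1040], [-2080, 2336]].
The requested entry is -784.

-784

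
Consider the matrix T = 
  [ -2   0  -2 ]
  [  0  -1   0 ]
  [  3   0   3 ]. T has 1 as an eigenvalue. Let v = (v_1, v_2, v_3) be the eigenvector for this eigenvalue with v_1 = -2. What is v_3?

3

T − 1I = [[-3, 0, -2], [0, -2, 0], [3, 0, 2]].
Solving (T − 1I)v = 0 gives the eigenspace spanned by (-2, 0, 3).
With v_1 = -2, v = (-2, 0, 3), so v_3 = 3.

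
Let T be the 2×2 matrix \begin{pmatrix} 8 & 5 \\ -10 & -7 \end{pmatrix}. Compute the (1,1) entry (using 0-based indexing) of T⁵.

Characteristic polynomial: r^2 - r - 6 = (r - 3)(r + 2), so the eigenvalues are -2, 3.
r=-2: eigenvector (-1, 2).
r=3: eigenvector (1, -1).
P = [[-1, 1], [2, -1]], D = diag(-2, 3), P⁻¹ = [[1, 1], [2, 1]].
T⁵ = P·diag(-32, 243)·P⁻¹ = [[518, 275], [-550, -307]].
The requested entry is -307.

-307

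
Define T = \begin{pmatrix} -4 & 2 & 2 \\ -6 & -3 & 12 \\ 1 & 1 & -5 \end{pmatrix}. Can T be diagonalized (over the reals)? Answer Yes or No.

Characteristic polynomial: p(λ) = λ^3 + 12λ^2 + 45λ + 54 = (λ + 3)^2(λ + 6).
λ = -3 has algebraic multiplicity 2; rank(T + 3I) = 2, so geometric multiplicity = 1.
Geometric multiplicity < algebraic multiplicity, so T is not diagonalizable.

No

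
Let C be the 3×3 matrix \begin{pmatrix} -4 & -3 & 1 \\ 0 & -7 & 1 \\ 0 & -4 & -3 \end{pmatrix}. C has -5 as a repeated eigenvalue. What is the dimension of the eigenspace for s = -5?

1

C + 5I = [[1, -3, 1], [0, -2, 1], [0, -4, 2]].
This matrix has rank 2, so its null space has dimension 3 − 2 = 1.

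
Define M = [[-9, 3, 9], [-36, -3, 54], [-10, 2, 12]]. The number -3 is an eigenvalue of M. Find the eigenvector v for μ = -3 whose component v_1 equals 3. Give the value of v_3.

M + 3I = [[-6, 3, 9], [-36, 0, 54], [-10, 2, 15]].
Solving (M + 3I)v = 0 gives the eigenspace spanned by (3, 0, 2).
With v_1 = 3, v = (3, 0, 2), so v_3 = 2.

2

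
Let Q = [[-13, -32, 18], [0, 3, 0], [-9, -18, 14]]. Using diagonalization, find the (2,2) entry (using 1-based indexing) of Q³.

Characteristic polynomial: t^3 - 4t^2 - 17t + 60 = (t - 5)(t - 3)(t + 4), so the eigenvalues are -4, 3, 5.
t=5: eigenvector (-1, 0, -1).
t=3: eigenvector (-2, 1, 0).
t=-4: eigenvector (2, 0, 1).
P = [[-1, -2, 2], [0, 1, 0], [-1, 0, 1]], D = diag(5, 3, -4), P⁻¹ = [[1, 2, -2], [0, 1, 0], [1, 2, -1]].
Q³ = P·diag(125, 27, -64)·P⁻¹ = [[-253, -560, 378], [0, 27, 0], [-189, -378, 314]].
The requested entry is 27.

27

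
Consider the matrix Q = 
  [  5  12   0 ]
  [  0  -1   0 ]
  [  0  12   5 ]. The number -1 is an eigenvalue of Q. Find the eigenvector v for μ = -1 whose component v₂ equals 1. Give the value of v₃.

-2

Q + 1I = [[6, 12, 0], [0, 0, 0], [0, 12, 6]].
Solving (Q + 1I)v = 0 gives the eigenspace spanned by (-2, 1, -2).
With v₂ = 1, v = (-2, 1, -2), so v₃ = -2.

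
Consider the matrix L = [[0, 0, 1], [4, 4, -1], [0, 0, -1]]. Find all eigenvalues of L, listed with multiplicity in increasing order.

-1, 0, 4

Characteristic polynomial: p(s) = s^3 - 3s^2 - 4s = s(s - 4)(s + 1).
Roots (with multiplicity): -1, 0, 4.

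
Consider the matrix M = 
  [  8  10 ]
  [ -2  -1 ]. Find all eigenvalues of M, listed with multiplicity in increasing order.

3, 4

Characteristic polynomial: p(λ) = λ^2 - 7λ + 12 = (λ - 4)(λ - 3).
Roots (with multiplicity): 3, 4.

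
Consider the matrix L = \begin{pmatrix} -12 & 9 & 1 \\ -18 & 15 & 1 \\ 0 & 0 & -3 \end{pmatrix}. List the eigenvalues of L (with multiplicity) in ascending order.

Characteristic polynomial: p(t) = t^3 - 27t - 54 = (t - 6)(t + 3)^2.
Roots (with multiplicity): -3, -3, 6.

-3, -3, 6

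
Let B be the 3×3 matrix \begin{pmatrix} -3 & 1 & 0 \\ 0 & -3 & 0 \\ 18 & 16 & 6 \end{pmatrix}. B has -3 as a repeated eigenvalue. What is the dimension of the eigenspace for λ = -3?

1

B + 3I = [[0, 1, 0], [0, 0, 0], [18, 16, 9]].
This matrix has rank 2, so its null space has dimension 3 − 2 = 1.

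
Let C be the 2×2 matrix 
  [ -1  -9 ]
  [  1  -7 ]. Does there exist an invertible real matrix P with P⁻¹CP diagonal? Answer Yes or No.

No

Characteristic polynomial: p(s) = s^2 + 8s + 16 = (s + 4)^2.
s = -4 has algebraic multiplicity 2; rank(C + 4I) = 1, so geometric multiplicity = 1.
Geometric multiplicity < algebraic multiplicity, so C is not diagonalizable.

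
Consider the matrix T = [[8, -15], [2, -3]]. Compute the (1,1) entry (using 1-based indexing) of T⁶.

4054

Characteristic polynomial: s^2 - 5s + 6 = (s - 3)(s - 2), so the eigenvalues are 2, 3.
s=2: eigenvector (-5, -2).
s=3: eigenvector (3, 1).
P = [[-5, 3], [-2, 1]], D = diag(2, 3), P⁻¹ = [[1, -3], [2, -5]].
T⁶ = P·diag(64, 729)·P⁻¹ = [[4054, -9975], [1330, -3261]].
The requested entry is 4054.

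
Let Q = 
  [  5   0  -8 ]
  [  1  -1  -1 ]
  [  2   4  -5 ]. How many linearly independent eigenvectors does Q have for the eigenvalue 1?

Q − 1I = [[4, 0, -8], [1, -2, -1], [2, 4, -6]].
This matrix has rank 2, so its null space has dimension 3 − 2 = 1.

1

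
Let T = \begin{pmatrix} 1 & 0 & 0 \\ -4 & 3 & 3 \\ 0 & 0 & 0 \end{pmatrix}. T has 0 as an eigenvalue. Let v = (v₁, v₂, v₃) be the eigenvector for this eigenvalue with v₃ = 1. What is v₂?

-1

T = [[1, 0, 0], [-4, 3, 3], [0, 0, 0]].
Solving (T)v = 0 gives the eigenspace spanned by (0, -1, 1).
With v₃ = 1, v = (0, -1, 1), so v₂ = -1.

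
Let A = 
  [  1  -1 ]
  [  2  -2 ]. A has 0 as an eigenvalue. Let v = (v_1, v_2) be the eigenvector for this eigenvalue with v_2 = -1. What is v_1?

A = [[1, -1], [2, -2]].
Solving (A)v = 0 gives the eigenspace spanned by (-1, -1).
With v_2 = -1, v = (-1, -1), so v_1 = -1.

-1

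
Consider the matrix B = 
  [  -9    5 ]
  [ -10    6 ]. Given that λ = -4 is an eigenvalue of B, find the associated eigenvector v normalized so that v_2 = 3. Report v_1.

B + 4I = [[-5, 5], [-10, 10]].
Solving (B + 4I)v = 0 gives the eigenspace spanned by (3, 3).
With v_2 = 3, v = (3, 3), so v_1 = 3.

3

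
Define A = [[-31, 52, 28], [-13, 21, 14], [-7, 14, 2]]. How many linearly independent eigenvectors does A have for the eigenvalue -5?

1

A + 5I = [[-26, 52, 28], [-13, 26, 14], [-7, 14, 7]].
This matrix has rank 2, so its null space has dimension 3 − 2 = 1.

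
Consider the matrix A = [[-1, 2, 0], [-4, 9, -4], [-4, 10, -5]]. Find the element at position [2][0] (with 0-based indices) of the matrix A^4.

-160

Characteristic polynomial: t^3 - 3t^2 - t + 3 = (t - 3)(t - 1)(t + 1), so the eigenvalues are -1, 1, 3.
t=3: eigenvector (-1, -2, -2).
t=1: eigenvector (1, 1, 1).
t=-1: eigenvector (-1, 0, 1).
P = [[-1, 1, -1], [-2, 1, 0], [-2, 1, 1]], D = diag(3, 1, -1), P⁻¹ = [[1, -2, 1], [2, -3, 2], [0, -1, 1]].
A⁴ = P·diag(81, 1, 1)·P⁻¹ = [[-79, 160, -80], [-160, 321, -160], [-160, 320, -159]].
The requested entry is -160.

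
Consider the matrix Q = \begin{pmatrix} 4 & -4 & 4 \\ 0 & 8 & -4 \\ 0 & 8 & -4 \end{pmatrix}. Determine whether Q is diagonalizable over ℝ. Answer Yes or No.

Yes

Characteristic polynomial: p(μ) = μ^3 - 8μ^2 + 16μ = μ(μ - 4)^2.
μ = 4 has algebraic multiplicity 2; rank(Q − 4I) = 1, so geometric multiplicity = 2.
Every eigenvalue has geometric = algebraic multiplicity, so Q is diagonalizable.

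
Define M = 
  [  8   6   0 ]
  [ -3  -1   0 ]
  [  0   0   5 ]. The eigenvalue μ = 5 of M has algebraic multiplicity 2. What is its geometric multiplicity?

M − 5I = [[3, 6, 0], [-3, -6, 0], [0, 0, 0]].
This matrix has rank 1, so its null space has dimension 3 − 1 = 2.

2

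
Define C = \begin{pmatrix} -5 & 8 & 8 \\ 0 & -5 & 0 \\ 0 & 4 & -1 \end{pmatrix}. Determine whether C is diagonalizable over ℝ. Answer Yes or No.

Characteristic polynomial: p(λ) = λ^3 + 11λ^2 + 35λ + 25 = (λ + 1)(λ + 5)^2.
λ = -5 has algebraic multiplicity 2; rank(C + 5I) = 1, so geometric multiplicity = 2.
Every eigenvalue has geometric = algebraic multiplicity, so C is diagonalizable.

Yes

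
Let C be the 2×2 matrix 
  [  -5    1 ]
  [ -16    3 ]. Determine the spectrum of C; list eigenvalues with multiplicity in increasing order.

-1, -1

Characteristic polynomial: p(λ) = λ^2 + 2λ + 1 = (λ + 1)^2.
Roots (with multiplicity): -1, -1.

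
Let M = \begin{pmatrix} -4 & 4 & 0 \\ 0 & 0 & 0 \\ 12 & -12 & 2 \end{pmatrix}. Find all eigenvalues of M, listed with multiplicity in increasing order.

-4, 0, 2

Characteristic polynomial: p(λ) = λ^3 + 2λ^2 - 8λ = λ(λ - 2)(λ + 4).
Roots (with multiplicity): -4, 0, 2.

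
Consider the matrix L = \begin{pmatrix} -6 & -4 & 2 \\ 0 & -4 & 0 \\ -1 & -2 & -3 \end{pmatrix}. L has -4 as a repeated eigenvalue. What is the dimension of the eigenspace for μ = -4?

L + 4I = [[-2, -4, 2], [0, 0, 0], [-1, -2, 1]].
This matrix has rank 1, so its null space has dimension 3 − 1 = 2.

2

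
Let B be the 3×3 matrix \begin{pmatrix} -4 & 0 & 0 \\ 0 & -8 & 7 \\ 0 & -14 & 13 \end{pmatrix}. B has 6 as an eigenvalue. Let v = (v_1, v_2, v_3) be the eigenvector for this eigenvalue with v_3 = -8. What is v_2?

B − 6I = [[-10, 0, 0], [0, -14, 7], [0, -14, 7]].
Solving (B − 6I)v = 0 gives the eigenspace spanned by (0, -4, -8).
With v_3 = -8, v = (0, -4, -8), so v_2 = -4.

-4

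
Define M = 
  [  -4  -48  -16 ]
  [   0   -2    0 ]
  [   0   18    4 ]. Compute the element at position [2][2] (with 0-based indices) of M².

16

Characteristic polynomial: μ^3 + 2μ^2 - 16μ - 32 = (μ - 4)(μ + 2)(μ + 4), so the eigenvalues are -4, -2, 4.
μ=-4: eigenvector (1, 0, 0).
μ=-2: eigenvector (0, 1, -3).
μ=4: eigenvector (-2, 0, 1).
P = [[1, 0, -2], [0, 1, 0], [0, -3, 1]], D = diag(-4, -2, 4), P⁻¹ = [[1, 6, 2], [0, 1, 0], [0, 3, 1]].
M² = P·diag(16, 4, 16)·P⁻¹ = [[16, 0, 0], [0, 4, 0], [0, 36, 16]].
The requested entry is 16.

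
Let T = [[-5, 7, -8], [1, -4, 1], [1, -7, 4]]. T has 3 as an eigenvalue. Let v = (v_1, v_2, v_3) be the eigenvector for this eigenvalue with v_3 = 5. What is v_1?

T − 3I = [[-8, 7, -8], [1, -7, 1], [1, -7, 1]].
Solving (T − 3I)v = 0 gives the eigenspace spanned by (-5, 0, 5).
With v_3 = 5, v = (-5, 0, 5), so v_1 = -5.

-5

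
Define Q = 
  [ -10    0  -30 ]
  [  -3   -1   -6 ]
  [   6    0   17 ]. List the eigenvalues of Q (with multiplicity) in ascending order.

Characteristic polynomial: p(s) = s^3 - 6s^2 + 3s + 10 = (s - 5)(s - 2)(s + 1).
Roots (with multiplicity): -1, 2, 5.

-1, 2, 5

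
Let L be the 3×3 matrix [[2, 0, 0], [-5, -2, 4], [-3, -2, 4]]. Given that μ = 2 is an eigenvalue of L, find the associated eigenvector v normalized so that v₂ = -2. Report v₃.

L − 2I = [[0, 0, 0], [-5, -4, 4], [-3, -2, 2]].
Solving (L − 2I)v = 0 gives the eigenspace spanned by (0, -2, -2).
With v₂ = -2, v = (0, -2, -2), so v₃ = -2.

-2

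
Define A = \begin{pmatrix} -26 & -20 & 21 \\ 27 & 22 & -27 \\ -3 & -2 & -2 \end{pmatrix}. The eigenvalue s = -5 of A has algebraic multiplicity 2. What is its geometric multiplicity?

1

A + 5I = [[-21, -20, 21], [27, 27, -27], [-3, -2, 3]].
This matrix has rank 2, so its null space has dimension 3 − 2 = 1.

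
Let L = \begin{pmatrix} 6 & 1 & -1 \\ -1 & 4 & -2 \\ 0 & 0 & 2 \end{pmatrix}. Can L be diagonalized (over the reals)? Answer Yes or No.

Characteristic polynomial: p(s) = s^3 - 12s^2 + 45s - 50 = (s - 5)^2(s - 2).
s = 5 has algebraic multiplicity 2; rank(L − 5I) = 2, so geometric multiplicity = 1.
Geometric multiplicity < algebraic multiplicity, so L is not diagonalizable.

No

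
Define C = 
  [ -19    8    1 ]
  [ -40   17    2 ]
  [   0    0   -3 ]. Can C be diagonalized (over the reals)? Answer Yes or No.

No

Characteristic polynomial: p(μ) = μ^3 + 5μ^2 + 3μ - 9 = (μ - 1)(μ + 3)^2.
μ = -3 has algebraic multiplicity 2; rank(C + 3I) = 2, so geometric multiplicity = 1.
Geometric multiplicity < algebraic multiplicity, so C is not diagonalizable.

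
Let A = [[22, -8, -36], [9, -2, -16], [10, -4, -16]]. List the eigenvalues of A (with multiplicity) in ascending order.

Characteristic polynomial: p(μ) = μ^3 - 4μ^2 + 4μ = μ(μ - 2)^2.
Roots (with multiplicity): 0, 2, 2.

0, 2, 2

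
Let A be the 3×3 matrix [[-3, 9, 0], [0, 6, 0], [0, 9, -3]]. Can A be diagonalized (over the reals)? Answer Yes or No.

Characteristic polynomial: p(μ) = μ^3 - 27μ - 54 = (μ - 6)(μ + 3)^2.
μ = -3 has algebraic multiplicity 2; rank(A + 3I) = 1, so geometric multiplicity = 2.
Every eigenvalue has geometric = algebraic multiplicity, so A is diagonalizable.

Yes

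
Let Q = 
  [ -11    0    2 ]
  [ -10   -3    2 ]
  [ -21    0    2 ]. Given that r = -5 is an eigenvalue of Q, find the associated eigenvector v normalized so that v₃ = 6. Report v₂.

Q + 5I = [[-6, 0, 2], [-10, 2, 2], [-21, 0, 7]].
Solving (Q + 5I)v = 0 gives the eigenspace spanned by (2, 4, 6).
With v₃ = 6, v = (2, 4, 6), so v₂ = 4.

4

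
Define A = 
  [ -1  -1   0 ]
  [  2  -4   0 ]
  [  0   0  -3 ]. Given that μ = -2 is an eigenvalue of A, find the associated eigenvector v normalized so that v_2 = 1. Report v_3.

0

A + 2I = [[1, -1, 0], [2, -2, 0], [0, 0, -1]].
Solving (A + 2I)v = 0 gives the eigenspace spanned by (1, 1, 0).
With v_2 = 1, v = (1, 1, 0), so v_3 = 0.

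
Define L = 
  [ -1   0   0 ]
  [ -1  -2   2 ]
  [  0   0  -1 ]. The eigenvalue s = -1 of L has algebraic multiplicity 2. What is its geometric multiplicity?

2

L + 1I = [[0, 0, 0], [-1, -1, 2], [0, 0, 0]].
This matrix has rank 1, so its null space has dimension 3 − 1 = 2.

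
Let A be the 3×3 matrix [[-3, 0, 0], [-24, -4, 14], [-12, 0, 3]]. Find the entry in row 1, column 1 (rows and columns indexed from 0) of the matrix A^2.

16

Characteristic polynomial: s^3 + 4s^2 - 9s - 36 = (s - 3)(s + 3)(s + 4), so the eigenvalues are -4, -3, 3.
s=-4: eigenvector (0, 1, 0).
s=-3: eigenvector (1, 4, 2).
s=3: eigenvector (0, 2, 1).
P = [[0, 1, 0], [1, 4, 2], [0, 2, 1]], D = diag(-4, -3, 3), P⁻¹ = [[0, 1, -2], [1, 0, 0], [-2, 0, 1]].
A² = P·diag(16, 9, 9)·P⁻¹ = [[9, 0, 0], [0, 16, -14], [0, 0, 9]].
The requested entry is 16.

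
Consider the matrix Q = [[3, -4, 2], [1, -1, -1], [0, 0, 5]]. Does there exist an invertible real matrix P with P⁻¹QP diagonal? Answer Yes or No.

No

Characteristic polynomial: p(s) = s^3 - 7s^2 + 11s - 5 = (s - 5)(s - 1)^2.
s = 1 has algebraic multiplicity 2; rank(Q − 1I) = 2, so geometric multiplicity = 1.
Geometric multiplicity < algebraic multiplicity, so Q is not diagonalizable.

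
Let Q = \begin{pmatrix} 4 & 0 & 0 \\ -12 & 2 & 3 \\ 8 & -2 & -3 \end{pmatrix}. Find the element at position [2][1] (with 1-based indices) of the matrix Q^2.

-48

Characteristic polynomial: t^3 - 3t^2 - 4t = t(t - 4)(t + 1), so the eigenvalues are -1, 0, 4.
t=4: eigenvector (1, -3, 2).
t=0: eigenvector (0, 3, -2).
t=-1: eigenvector (0, -1, 1).
P = [[1, 0, 0], [-3, 3, -1], [2, -2, 1]], D = diag(4, 0, -1), P⁻¹ = [[1, 0, 0], [1, 1, 1], [0, 2, 3]].
Q² = P·diag(16, 0, 1)·P⁻¹ = [[16, 0, 0], [-48, -2, -3], [32, 2, 3]].
The requested entry is -48.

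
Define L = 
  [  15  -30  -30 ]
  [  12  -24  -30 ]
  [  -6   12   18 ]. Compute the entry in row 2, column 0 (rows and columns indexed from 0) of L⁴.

-2430

Characteristic polynomial: s^3 - 9s^2 + 18s = s(s - 6)(s - 3), so the eigenvalues are 0, 3, 6.
s=6: eigenvector (0, -1, 1).
s=0: eigenvector (2, 1, 0).
s=3: eigenvector (5, 0, 2).
P = [[0, 2, 5], [-1, 1, 0], [1, 0, 2]], D = diag(6, 0, 3), P⁻¹ = [[-2, 4, 5], [-2, 5, 5], [1, -2, -2]].
L⁴ = P·diag(1296, 0, 81)·P⁻¹ = [[405, -810, -810], [2592, -5184, -6480], [-2430, 4860, 6156]].
The requested entry is -2430.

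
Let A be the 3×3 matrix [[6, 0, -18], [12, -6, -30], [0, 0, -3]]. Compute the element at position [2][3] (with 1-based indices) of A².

54

Characteristic polynomial: r^3 + 3r^2 - 36r - 108 = (r - 6)(r + 3)(r + 6), so the eigenvalues are -6, -3, 6.
r=6: eigenvector (1, 1, 0).
r=-6: eigenvector (0, 1, 0).
r=-3: eigenvector (2, -2, 1).
P = [[1, 0, 2], [1, 1, -2], [0, 0, 1]], D = diag(6, -6, -3), P⁻¹ = [[1, 0, -2], [-1, 1, 4], [0, 0, 1]].
A² = P·diag(36, 36, 9)·P⁻¹ = [[36, 0, -54], [0, 36, 54], [0, 0, 9]].
The requested entry is 54.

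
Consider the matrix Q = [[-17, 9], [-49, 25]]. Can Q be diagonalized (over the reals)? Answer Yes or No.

No

Characteristic polynomial: p(r) = r^2 - 8r + 16 = (r - 4)^2.
r = 4 has algebraic multiplicity 2; rank(Q − 4I) = 1, so geometric multiplicity = 1.
Geometric multiplicity < algebraic multiplicity, so Q is not diagonalizable.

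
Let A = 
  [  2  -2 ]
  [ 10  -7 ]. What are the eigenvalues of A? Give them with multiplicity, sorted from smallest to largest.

Characteristic polynomial: p(μ) = μ^2 + 5μ + 6 = (μ + 2)(μ + 3).
Roots (with multiplicity): -3, -2.

-3, -2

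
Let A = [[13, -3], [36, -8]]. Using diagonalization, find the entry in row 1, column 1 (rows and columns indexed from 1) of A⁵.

4093

Characteristic polynomial: t^2 - 5t + 4 = (t - 4)(t - 1), so the eigenvalues are 1, 4.
t=4: eigenvector (1, 3).
t=1: eigenvector (1, 4).
P = [[1, 1], [3, 4]], D = diag(4, 1), P⁻¹ = [[4, -1], [-3, 1]].
A⁵ = P·diag(1024, 1)·P⁻¹ = [[4093, -1023], [12276, -3068]].
The requested entry is 4093.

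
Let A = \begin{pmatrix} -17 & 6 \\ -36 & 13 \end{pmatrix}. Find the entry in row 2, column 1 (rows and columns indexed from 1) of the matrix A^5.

-18756

Characteristic polynomial: λ^2 + 4λ - 5 = (λ - 1)(λ + 5), so the eigenvalues are -5, 1.
λ=1: eigenvector (1, 3).
λ=-5: eigenvector (1, 2).
P = [[1, 1], [3, 2]], D = diag(1, -5), P⁻¹ = [[-2, 1], [3, -1]].
A⁵ = P·diag(1, -3125)·P⁻¹ = [[-9377, 3126], [-18756, 6253]].
The requested entry is -18756.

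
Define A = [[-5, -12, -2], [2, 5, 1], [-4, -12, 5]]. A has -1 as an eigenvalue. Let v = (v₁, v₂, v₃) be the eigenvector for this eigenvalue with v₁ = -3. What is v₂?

A + 1I = [[-4, -12, -2], [2, 6, 1], [-4, -12, 6]].
Solving (A + 1I)v = 0 gives the eigenspace spanned by (-3, 1, 0).
With v₁ = -3, v = (-3, 1, 0), so v₂ = 1.

1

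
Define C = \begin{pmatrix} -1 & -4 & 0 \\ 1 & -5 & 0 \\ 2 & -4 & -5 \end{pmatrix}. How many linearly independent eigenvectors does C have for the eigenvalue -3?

1

C + 3I = [[2, -4, 0], [1, -2, 0], [2, -4, -2]].
This matrix has rank 2, so its null space has dimension 3 − 2 = 1.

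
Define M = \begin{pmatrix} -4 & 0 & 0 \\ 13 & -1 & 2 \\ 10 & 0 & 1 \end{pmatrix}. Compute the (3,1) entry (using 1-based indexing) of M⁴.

Characteristic polynomial: μ^3 + 4μ^2 - μ - 4 = (μ - 1)(μ + 1)(μ + 4), so the eigenvalues are -4, -1, 1.
μ=-4: eigenvector (1, -3, -2).
μ=-1: eigenvector (0, 1, 0).
μ=1: eigenvector (0, 1, 1).
P = [[1, 0, 0], [-3, 1, 1], [-2, 0, 1]], D = diag(-4, -1, 1), P⁻¹ = [[1, 0, 0], [1, 1, -1], [2, 0, 1]].
M⁴ = P·diag(256, 1, 1)·P⁻¹ = [[256, 0, 0], [-765, 1, 0], [-510, 0, 1]].
The requested entry is -510.

-510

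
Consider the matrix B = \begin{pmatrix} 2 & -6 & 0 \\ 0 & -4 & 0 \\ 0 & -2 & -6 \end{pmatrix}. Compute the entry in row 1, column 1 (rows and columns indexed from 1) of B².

4

Characteristic polynomial: r^3 + 8r^2 + 4r - 48 = (r - 2)(r + 4)(r + 6), so the eigenvalues are -6, -4, 2.
r=-6: eigenvector (0, 0, 1).
r=-4: eigenvector (1, 1, -1).
r=2: eigenvector (1, 0, 0).
P = [[0, 1, 1], [0, 1, 0], [1, -1, 0]], D = diag(-6, -4, 2), P⁻¹ = [[0, 1, 1], [0, 1, 0], [1, -1, 0]].
B² = P·diag(36, 16, 4)·P⁻¹ = [[4, 12, 0], [0, 16, 0], [0, 20, 36]].
The requested entry is 4.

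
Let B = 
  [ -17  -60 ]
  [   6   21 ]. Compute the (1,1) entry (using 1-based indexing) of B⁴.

Characteristic polynomial: s^2 - 4s + 3 = (s - 3)(s - 1), so the eigenvalues are 1, 3.
s=3: eigenvector (-3, 1).
s=1: eigenvector (10, -3).
P = [[-3, 10], [1, -3]], D = diag(3, 1), P⁻¹ = [[3, 10], [1, 3]].
B⁴ = P·diag(81, 1)·P⁻¹ = [[-719, -2400], [240, 801]].
The requested entry is -719.

-719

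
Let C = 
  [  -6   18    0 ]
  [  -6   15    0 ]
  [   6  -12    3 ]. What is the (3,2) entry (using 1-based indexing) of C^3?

-756

Characteristic polynomial: r^3 - 12r^2 + 45r - 54 = (r - 6)(r - 3)^2, so the eigenvalues are 3, 3, 6.
r=6: eigenvector (-3, -2, 2).
r=3: eigenvector (2, 1, 0).
r=3: eigenvector (0, 0, 1).
P = [[-3, 2, 0], [-2, 1, 0], [2, 0, 1]], D = diag(6, 3, 3), P⁻¹ = [[1, -2, 0], [2, -3, 0], [-2, 4, 1]].
C³ = P·diag(216, 27, 27)·P⁻¹ = [[-540, 1134, 0], [-378, 783, 0], [378, -756, 27]].
The requested entry is -756.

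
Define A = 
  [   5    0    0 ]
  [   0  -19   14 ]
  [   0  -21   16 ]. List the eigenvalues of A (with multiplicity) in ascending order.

Characteristic polynomial: p(s) = s^3 - 2s^2 - 25s + 50 = (s - 5)(s - 2)(s + 5).
Roots (with multiplicity): -5, 2, 5.

-5, 2, 5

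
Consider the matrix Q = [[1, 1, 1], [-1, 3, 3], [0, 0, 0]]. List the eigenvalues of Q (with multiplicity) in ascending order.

Characteristic polynomial: p(μ) = μ^3 - 4μ^2 + 4μ = μ(μ - 2)^2.
Roots (with multiplicity): 0, 2, 2.

0, 2, 2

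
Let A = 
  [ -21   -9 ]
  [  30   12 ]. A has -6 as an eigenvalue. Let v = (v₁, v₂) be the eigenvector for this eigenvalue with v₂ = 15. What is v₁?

A + 6I = [[-15, -9], [30, 18]].
Solving (A + 6I)v = 0 gives the eigenspace spanned by (-9, 15).
With v₂ = 15, v = (-9, 15), so v₁ = -9.

-9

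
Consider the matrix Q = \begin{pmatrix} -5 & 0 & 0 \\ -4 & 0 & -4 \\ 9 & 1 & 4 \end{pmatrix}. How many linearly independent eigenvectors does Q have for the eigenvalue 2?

Q − 2I = [[-7, 0, 0], [-4, -2, -4], [9, 1, 2]].
This matrix has rank 2, so its null space has dimension 3 − 2 = 1.

1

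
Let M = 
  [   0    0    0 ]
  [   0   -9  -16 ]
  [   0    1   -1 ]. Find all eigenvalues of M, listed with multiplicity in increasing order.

-5, -5, 0

Characteristic polynomial: p(t) = t^3 + 10t^2 + 25t = t(t + 5)^2.
Roots (with multiplicity): -5, -5, 0.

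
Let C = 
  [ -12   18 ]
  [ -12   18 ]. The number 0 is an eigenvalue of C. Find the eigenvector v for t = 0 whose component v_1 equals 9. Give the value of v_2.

C = [[-12, 18], [-12, 18]].
Solving (C)v = 0 gives the eigenspace spanned by (9, 6).
With v_1 = 9, v = (9, 6), so v_2 = 6.

6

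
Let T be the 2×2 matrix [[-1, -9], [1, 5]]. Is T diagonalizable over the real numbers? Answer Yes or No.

Characteristic polynomial: p(μ) = μ^2 - 4μ + 4 = (μ - 2)^2.
μ = 2 has algebraic multiplicity 2; rank(T − 2I) = 1, so geometric multiplicity = 1.
Geometric multiplicity < algebraic multiplicity, so T is not diagonalizable.

No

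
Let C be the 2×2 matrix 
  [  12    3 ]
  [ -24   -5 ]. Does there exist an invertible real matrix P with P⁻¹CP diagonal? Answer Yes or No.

Characteristic polynomial: p(λ) = λ^2 - 7λ + 12 = (λ - 4)(λ - 3).
All 2 eigenvalues are distinct, so C is diagonalizable.

Yes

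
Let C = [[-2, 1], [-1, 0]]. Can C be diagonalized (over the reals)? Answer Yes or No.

No

Characteristic polynomial: p(t) = t^2 + 2t + 1 = (t + 1)^2.
t = -1 has algebraic multiplicity 2; rank(C + 1I) = 1, so geometric multiplicity = 1.
Geometric multiplicity < algebraic multiplicity, so C is not diagonalizable.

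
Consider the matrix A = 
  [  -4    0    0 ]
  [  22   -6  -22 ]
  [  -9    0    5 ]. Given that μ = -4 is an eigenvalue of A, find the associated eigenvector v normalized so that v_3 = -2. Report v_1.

-2

A + 4I = [[0, 0, 0], [22, -2, -22], [-9, 0, 9]].
Solving (A + 4I)v = 0 gives the eigenspace spanned by (-2, 0, -2).
With v_3 = -2, v = (-2, 0, -2), so v_1 = -2.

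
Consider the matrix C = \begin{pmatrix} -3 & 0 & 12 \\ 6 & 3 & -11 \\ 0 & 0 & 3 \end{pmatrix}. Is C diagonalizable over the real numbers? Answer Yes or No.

No

Characteristic polynomial: p(λ) = λ^3 - 3λ^2 - 9λ + 27 = (λ - 3)^2(λ + 3).
λ = 3 has algebraic multiplicity 2; rank(C − 3I) = 2, so geometric multiplicity = 1.
Geometric multiplicity < algebraic multiplicity, so C is not diagonalizable.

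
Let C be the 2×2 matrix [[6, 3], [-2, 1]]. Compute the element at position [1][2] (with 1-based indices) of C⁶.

10101

Characteristic polynomial: μ^2 - 7μ + 12 = (μ - 4)(μ - 3), so the eigenvalues are 3, 4.
μ=4: eigenvector (3, -2).
μ=3: eigenvector (-1, 1).
P = [[3, -1], [-2, 1]], D = diag(4, 3), P⁻¹ = [[1, 1], [2, 3]].
C⁶ = P·diag(4096, 729)·P⁻¹ = [[10830, 10101], [-6734, -6005]].
The requested entry is 10101.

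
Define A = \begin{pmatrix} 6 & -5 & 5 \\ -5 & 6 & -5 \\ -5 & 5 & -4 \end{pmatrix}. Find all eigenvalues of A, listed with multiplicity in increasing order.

Characteristic polynomial: p(s) = s^3 - 8s^2 + 13s - 6 = (s - 6)(s - 1)^2.
Roots (with multiplicity): 1, 1, 6.

1, 1, 6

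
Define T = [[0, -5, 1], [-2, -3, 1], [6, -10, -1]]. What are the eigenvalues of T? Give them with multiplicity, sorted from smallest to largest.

Characteristic polynomial: p(r) = r^3 + 4r^2 - 3r - 18 = (r - 2)(r + 3)^2.
Roots (with multiplicity): -3, -3, 2.

-3, -3, 2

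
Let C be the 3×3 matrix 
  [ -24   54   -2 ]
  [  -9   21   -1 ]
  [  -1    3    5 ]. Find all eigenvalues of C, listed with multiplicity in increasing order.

-6, 4, 4

Characteristic polynomial: p(s) = s^3 - 2s^2 - 32s + 96 = (s - 4)^2(s + 6).
Roots (with multiplicity): -6, 4, 4.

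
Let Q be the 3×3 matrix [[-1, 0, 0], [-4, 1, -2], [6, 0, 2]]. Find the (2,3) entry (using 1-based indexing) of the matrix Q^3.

-14

Characteristic polynomial: r^3 - 2r^2 - r + 2 = (r - 2)(r - 1)(r + 1), so the eigenvalues are -1, 1, 2.
r=-1: eigenvector (1, 0, -2).
r=1: eigenvector (0, 1, 0).
r=2: eigenvector (0, -2, 1).
P = [[1, 0, 0], [0, 1, -2], [-2, 0, 1]], D = diag(-1, 1, 2), P⁻¹ = [[1, 0, 0], [4, 1, 2], [2, 0, 1]].
Q³ = P·diag(-1, 1, 8)·P⁻¹ = [[-1, 0, 0], [-28, 1, -14], [18, 0, 8]].
The requested entry is -14.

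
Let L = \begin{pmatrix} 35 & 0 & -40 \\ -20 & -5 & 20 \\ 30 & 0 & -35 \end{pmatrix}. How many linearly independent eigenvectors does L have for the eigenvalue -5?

L + 5I = [[40, 0, -40], [-20, 0, 20], [30, 0, -30]].
This matrix has rank 1, so its null space has dimension 3 − 1 = 2.

2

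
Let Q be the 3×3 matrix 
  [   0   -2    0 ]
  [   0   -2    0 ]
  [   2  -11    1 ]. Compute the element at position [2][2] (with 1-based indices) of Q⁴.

Characteristic polynomial: r^3 + r^2 - 2r = r(r - 1)(r + 2), so the eigenvalues are -2, 0, 1.
r=0: eigenvector (1, 0, -2).
r=1: eigenvector (0, 0, 1).
r=-2: eigenvector (1, 1, 3).
P = [[1, 0, 1], [0, 0, 1], [-2, 1, 3]], D = diag(0, 1, -2), P⁻¹ = [[1, -1, 0], [2, -5, 1], [0, 1, 0]].
Q⁴ = P·diag(0, 1, 16)·P⁻¹ = [[0, 16, 0], [0, 16, 0], [2, 43, 1]].
The requested entry is 16.

16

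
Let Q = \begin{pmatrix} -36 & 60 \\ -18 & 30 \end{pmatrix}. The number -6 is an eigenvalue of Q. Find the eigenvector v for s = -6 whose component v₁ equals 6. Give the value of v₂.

3

Q + 6I = [[-30, 60], [-18, 36]].
Solving (Q + 6I)v = 0 gives the eigenspace spanned by (6, 3).
With v₁ = 6, v = (6, 3), so v₂ = 3.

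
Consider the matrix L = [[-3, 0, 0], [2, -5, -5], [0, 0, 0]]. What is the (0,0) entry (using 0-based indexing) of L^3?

-27

Characteristic polynomial: t^3 + 8t^2 + 15t = t(t + 3)(t + 5), so the eigenvalues are -5, -3, 0.
t=-3: eigenvector (1, 1, 0).
t=-5: eigenvector (0, 1, 0).
t=0: eigenvector (0, -1, 1).
P = [[1, 0, 0], [1, 1, -1], [0, 0, 1]], D = diag(-3, -5, 0), P⁻¹ = [[1, 0, 0], [-1, 1, 1], [0, 0, 1]].
L³ = P·diag(-27, -125, 0)·P⁻¹ = [[-27, 0, 0], [98, -125, -125], [0, 0, 0]].
The requested entry is -27.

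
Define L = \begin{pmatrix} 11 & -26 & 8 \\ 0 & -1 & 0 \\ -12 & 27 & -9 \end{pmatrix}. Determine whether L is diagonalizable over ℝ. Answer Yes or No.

Characteristic polynomial: p(r) = r^3 - r^2 - 5r - 3 = (r - 3)(r + 1)^2.
r = -1 has algebraic multiplicity 2; rank(L + 1I) = 2, so geometric multiplicity = 1.
Geometric multiplicity < algebraic multiplicity, so L is not diagonalizable.

No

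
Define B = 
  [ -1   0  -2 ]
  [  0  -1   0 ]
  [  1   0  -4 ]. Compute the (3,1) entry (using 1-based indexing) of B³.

Characteristic polynomial: t^3 + 6t^2 + 11t + 6 = (t + 1)(t + 2)(t + 3), so the eigenvalues are -3, -2, -1.
t=-3: eigenvector (1, 0, 1).
t=-1: eigenvector (0, 1, 0).
t=-2: eigenvector (-2, 0, -1).
P = [[1, 0, -2], [0, 1, 0], [1, 0, -1]], D = diag(-3, -1, -2), P⁻¹ = [[-1, 0, 2], [0, 1, 0], [-1, 0, 1]].
B³ = P·diag(-27, -1, -8)·P⁻¹ = [[11, 0, -38], [0, -1, 0], [19, 0, -46]].
The requested entry is 19.

19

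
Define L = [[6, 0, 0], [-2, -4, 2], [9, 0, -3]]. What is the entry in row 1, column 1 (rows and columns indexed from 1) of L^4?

1296

Characteristic polynomial: λ^3 + λ^2 - 30λ - 72 = (λ - 6)(λ + 3)(λ + 4), so the eigenvalues are -4, -3, 6.
λ=6: eigenvector (1, 0, 1).
λ=-3: eigenvector (0, 2, 1).
λ=-4: eigenvector (0, 1, 0).
P = [[1, 0, 0], [0, 2, 1], [1, 1, 0]], D = diag(6, -3, -4), P⁻¹ = [[1, 0, 0], [-1, 0, 1], [2, 1, -2]].
L⁴ = P·diag(1296, 81, 256)·P⁻¹ = [[1296, 0, 0], [350, 256, -350], [1215, 0, 81]].
The requested entry is 1296.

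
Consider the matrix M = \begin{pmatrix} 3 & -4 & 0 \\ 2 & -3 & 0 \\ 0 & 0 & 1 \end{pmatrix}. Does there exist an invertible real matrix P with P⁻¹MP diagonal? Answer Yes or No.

Yes

Characteristic polynomial: p(s) = s^3 - s^2 - s + 1 = (s - 1)^2(s + 1).
s = 1 has algebraic multiplicity 2; rank(M − 1I) = 1, so geometric multiplicity = 2.
Every eigenvalue has geometric = algebraic multiplicity, so M is diagonalizable.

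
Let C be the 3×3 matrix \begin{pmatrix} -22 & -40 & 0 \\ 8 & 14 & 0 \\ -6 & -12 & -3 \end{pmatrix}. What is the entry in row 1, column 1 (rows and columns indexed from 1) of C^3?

Characteristic polynomial: μ^3 + 11μ^2 + 36μ + 36 = (μ + 2)(μ + 3)(μ + 6), so the eigenvalues are -6, -3, -2.
μ=-6: eigenvector (5, -2, 2).
μ=-2: eigenvector (-2, 1, 0).
μ=-3: eigenvector (0, 0, 1).
P = [[5, -2, 0], [-2, 1, 0], [2, 0, 1]], D = diag(-6, -2, -3), P⁻¹ = [[1, 2, 0], [2, 5, 0], [-2, -4, 1]].
C³ = P·diag(-216, -8, -27)·P⁻¹ = [[-1048, -2080, 0], [416, 824, 0], [-378, -756, -27]].
The requested entry is -1048.

-1048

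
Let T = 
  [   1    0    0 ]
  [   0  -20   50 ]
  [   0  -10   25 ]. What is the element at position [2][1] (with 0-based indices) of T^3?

-250

Characteristic polynomial: s^3 - 6s^2 + 5s = s(s - 5)(s - 1), so the eigenvalues are 0, 1, 5.
s=1: eigenvector (1, 0, 0).
s=5: eigenvector (0, 2, 1).
s=0: eigenvector (0, 5, 2).
P = [[1, 0, 0], [0, 2, 5], [0, 1, 2]], D = diag(1, 5, 0), P⁻¹ = [[1, 0, 0], [0, -2, 5], [0, 1, -2]].
T³ = P·diag(1, 125, 0)·P⁻¹ = [[1, 0, 0], [0, -500, 1250], [0, -250, 625]].
The requested entry is -250.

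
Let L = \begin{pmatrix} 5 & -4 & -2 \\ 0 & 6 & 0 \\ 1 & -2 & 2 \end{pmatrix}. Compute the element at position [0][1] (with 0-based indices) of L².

-40

Characteristic polynomial: r^3 - 13r^2 + 54r - 72 = (r - 6)(r - 4)(r - 3), so the eigenvalues are 3, 4, 6.
r=3: eigenvector (-1, 0, -1).
r=6: eigenvector (-2, 1, -1).
r=4: eigenvector (2, 0, 1).
P = [[-1, -2, 2], [0, 1, 0], [-1, -1, 1]], D = diag(3, 6, 4), P⁻¹ = [[1, 0, -2], [0, 1, 0], [1, 1, -1]].
L² = P·diag(9, 36, 16)·P⁻¹ = [[23, -40, -14], [0, 36, 0], [7, -20, 2]].
The requested entry is -40.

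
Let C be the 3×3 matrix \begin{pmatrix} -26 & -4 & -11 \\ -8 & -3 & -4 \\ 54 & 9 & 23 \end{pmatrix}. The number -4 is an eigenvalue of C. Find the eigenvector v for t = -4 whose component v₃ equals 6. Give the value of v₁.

C + 4I = [[-22, -4, -11], [-8, 1, -4], [54, 9, 27]].
Solving (C + 4I)v = 0 gives the eigenspace spanned by (-3, 0, 6).
With v₃ = 6, v = (-3, 0, 6), so v₁ = -3.

-3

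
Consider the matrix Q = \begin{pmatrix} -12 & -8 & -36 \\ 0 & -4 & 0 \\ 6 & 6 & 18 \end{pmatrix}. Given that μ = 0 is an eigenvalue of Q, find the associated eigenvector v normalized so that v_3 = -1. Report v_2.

Q = [[-12, -8, -36], [0, -4, 0], [6, 6, 18]].
Solving (Q)v = 0 gives the eigenspace spanned by (3, 0, -1).
With v_3 = -1, v = (3, 0, -1), so v_2 = 0.

0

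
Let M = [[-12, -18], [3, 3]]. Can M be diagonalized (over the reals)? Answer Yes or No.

Characteristic polynomial: p(r) = r^2 + 9r + 18 = (r + 3)(r + 6).
All 2 eigenvalues are distinct, so M is diagonalizable.

Yes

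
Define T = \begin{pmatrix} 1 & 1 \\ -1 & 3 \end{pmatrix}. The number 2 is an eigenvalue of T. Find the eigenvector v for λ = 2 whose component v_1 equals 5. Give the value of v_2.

T − 2I = [[-1, 1], [-1, 1]].
Solving (T − 2I)v = 0 gives the eigenspace spanned by (5, 5).
With v_1 = 5, v = (5, 5), so v_2 = 5.

5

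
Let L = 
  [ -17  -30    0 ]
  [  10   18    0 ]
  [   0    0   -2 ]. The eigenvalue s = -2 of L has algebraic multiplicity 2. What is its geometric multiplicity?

L + 2I = [[-15, -30, 0], [10, 20, 0], [0, 0, 0]].
This matrix has rank 1, so its null space has dimension 3 − 1 = 2.

2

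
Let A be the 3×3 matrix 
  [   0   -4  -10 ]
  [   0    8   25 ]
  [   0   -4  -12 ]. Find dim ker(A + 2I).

1

A + 2I = [[2, -4, -10], [0, 10, 25], [0, -4, -10]].
This matrix has rank 2, so its null space has dimension 3 − 2 = 1.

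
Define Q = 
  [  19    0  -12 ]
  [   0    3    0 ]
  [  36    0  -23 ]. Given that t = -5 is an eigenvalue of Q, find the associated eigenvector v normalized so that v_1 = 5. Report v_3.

Q + 5I = [[24, 0, -12], [0, 8, 0], [36, 0, -18]].
Solving (Q + 5I)v = 0 gives the eigenspace spanned by (5, 0, 10).
With v_1 = 5, v = (5, 0, 10), so v_3 = 10.

10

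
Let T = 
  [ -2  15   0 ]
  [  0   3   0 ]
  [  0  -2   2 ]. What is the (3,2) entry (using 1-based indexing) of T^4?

-130

Characteristic polynomial: λ^3 - 3λ^2 - 4λ + 12 = (λ - 3)(λ - 2)(λ + 2), so the eigenvalues are -2, 2, 3.
λ=-2: eigenvector (1, 0, 0).
λ=3: eigenvector (3, 1, -2).
λ=2: eigenvector (0, 0, 1).
P = [[1, 3, 0], [0, 1, 0], [0, -2, 1]], D = diag(-2, 3, 2), P⁻¹ = [[1, -3, 0], [0, 1, 0], [0, 2, 1]].
T⁴ = P·diag(16, 81, 16)·P⁻¹ = [[16, 195, 0], [0, 81, 0], [0, -130, 16]].
The requested entry is -130.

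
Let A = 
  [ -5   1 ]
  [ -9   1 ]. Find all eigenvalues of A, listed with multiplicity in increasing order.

Characteristic polynomial: p(t) = t^2 + 4t + 4 = (t + 2)^2.
Roots (with multiplicity): -2, -2.

-2, -2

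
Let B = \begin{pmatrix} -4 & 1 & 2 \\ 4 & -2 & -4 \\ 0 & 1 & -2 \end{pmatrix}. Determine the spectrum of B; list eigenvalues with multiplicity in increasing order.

Characteristic polynomial: p(r) = r^3 + 8r^2 + 20r + 16 = (r + 2)^2(r + 4).
Roots (with multiplicity): -4, -2, -2.

-4, -2, -2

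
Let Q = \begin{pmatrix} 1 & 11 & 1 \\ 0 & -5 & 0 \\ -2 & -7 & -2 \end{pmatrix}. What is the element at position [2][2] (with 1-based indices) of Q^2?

Characteristic polynomial: r^3 + 6r^2 + 5r = r(r + 1)(r + 5), so the eigenvalues are -5, -1, 0.
r=0: eigenvector (1, 0, -1).
r=-5: eigenvector (-2, 1, 1).
r=-1: eigenvector (-1, 0, 2).
P = [[1, -2, -1], [0, 1, 0], [-1, 1, 2]], D = diag(0, -5, -1), P⁻¹ = [[2, 3, 1], [0, 1, 0], [1, 1, 1]].
Q² = P·diag(0, 25, 1)·P⁻¹ = [[-1, -51, -1], [0, 25, 0], [2, 27, 2]].
The requested entry is 25.

25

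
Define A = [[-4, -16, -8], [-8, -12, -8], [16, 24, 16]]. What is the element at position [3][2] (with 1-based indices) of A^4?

Characteristic polynomial: λ^3 - 16λ = λ(λ - 4)(λ + 4), so the eigenvalues are -4, 0, 4.
λ=4: eigenvector (0, 1, -2).
λ=-4: eigenvector (1, 1, -2).
λ=0: eigenvector (-2, -2, 5).
P = [[0, 1, -2], [1, 1, -2], [-2, -2, 5]], D = diag(4, -4, 0), P⁻¹ = [[-1, 1, 0], [1, 4, 2], [0, 2, 1]].
A⁴ = P·diag(256, 256, 0)·P⁻¹ = [[256, 1024, 512], [0, 1280, 512], [0, -2560, -1024]].
The requested entry is -2560.

-2560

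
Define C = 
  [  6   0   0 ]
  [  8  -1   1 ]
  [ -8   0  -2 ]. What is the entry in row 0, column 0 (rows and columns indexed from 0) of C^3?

Characteristic polynomial: r^3 - 3r^2 - 16r - 12 = (r - 6)(r + 1)(r + 2), so the eigenvalues are -2, -1, 6.
r=-2: eigenvector (0, -1, 1).
r=-1: eigenvector (0, 1, 0).
r=6: eigenvector (1, 1, -1).
P = [[0, 0, 1], [-1, 1, 1], [1, 0, -1]], D = diag(-2, -1, 6), P⁻¹ = [[1, 0, 1], [0, 1, 1], [1, 0, 0]].
C³ = P·diag(-8, -1, 216)·P⁻¹ = [[216, 0, 0], [224, -1, 7], [-224, 0, -8]].
The requested entry is 216.

216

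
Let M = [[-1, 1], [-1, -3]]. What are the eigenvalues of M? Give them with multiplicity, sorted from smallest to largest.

-2, -2

Characteristic polynomial: p(s) = s^2 + 4s + 4 = (s + 2)^2.
Roots (with multiplicity): -2, -2.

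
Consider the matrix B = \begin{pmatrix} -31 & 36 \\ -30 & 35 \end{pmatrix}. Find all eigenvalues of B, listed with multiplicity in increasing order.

-1, 5

Characteristic polynomial: p(r) = r^2 - 4r - 5 = (r - 5)(r + 1).
Roots (with multiplicity): -1, 5.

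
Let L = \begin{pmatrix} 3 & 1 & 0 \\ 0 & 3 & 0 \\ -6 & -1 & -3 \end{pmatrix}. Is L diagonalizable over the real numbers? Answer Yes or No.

Characteristic polynomial: p(s) = s^3 - 3s^2 - 9s + 27 = (s - 3)^2(s + 3).
s = 3 has algebraic multiplicity 2; rank(L − 3I) = 2, so geometric multiplicity = 1.
Geometric multiplicity < algebraic multiplicity, so L is not diagonalizable.

No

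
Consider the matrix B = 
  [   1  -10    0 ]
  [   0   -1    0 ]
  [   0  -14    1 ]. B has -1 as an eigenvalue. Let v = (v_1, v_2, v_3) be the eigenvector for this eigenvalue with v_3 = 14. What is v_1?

B + 1I = [[2, -10, 0], [0, 0, 0], [0, -14, 2]].
Solving (B + 1I)v = 0 gives the eigenspace spanned by (10, 2, 14).
With v_3 = 14, v = (10, 2, 14), so v_1 = 10.

10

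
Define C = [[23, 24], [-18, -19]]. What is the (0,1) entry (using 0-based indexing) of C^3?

504

Characteristic polynomial: μ^2 - 4μ - 5 = (μ - 5)(μ + 1), so the eigenvalues are -1, 5.
μ=5: eigenvector (4, -3).
μ=-1: eigenvector (1, -1).
P = [[4, 1], [-3, -1]], D = diag(5, -1), P⁻¹ = [[1, 1], [-3, -4]].
C³ = P·diag(125, -1)·P⁻¹ = [[503, 504], [-378, -379]].
The requested entry is 504.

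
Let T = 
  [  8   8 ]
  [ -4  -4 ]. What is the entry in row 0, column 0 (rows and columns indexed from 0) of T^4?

512

Characteristic polynomial: r^2 - 4r = r(r - 4), so the eigenvalues are 0, 4.
r=4: eigenvector (2, -1).
r=0: eigenvector (-1, 1).
P = [[2, -1], [-1, 1]], D = diag(4, 0), P⁻¹ = [[1, 1], [1, 2]].
T⁴ = P·diag(256, 0)·P⁻¹ = [[512, 512], [-256, -256]].
The requested entry is 512.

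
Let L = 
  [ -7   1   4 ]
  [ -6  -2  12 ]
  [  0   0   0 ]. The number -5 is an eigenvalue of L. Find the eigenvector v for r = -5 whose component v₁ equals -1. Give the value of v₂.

-2

L + 5I = [[-2, 1, 4], [-6, 3, 12], [0, 0, 5]].
Solving (L + 5I)v = 0 gives the eigenspace spanned by (-1, -2, 0).
With v₁ = -1, v = (-1, -2, 0), so v₂ = -2.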